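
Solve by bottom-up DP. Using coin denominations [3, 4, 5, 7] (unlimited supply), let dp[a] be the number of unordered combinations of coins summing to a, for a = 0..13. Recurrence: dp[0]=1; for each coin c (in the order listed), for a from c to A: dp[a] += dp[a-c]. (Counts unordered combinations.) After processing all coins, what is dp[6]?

after  coin     0     1     2     3     4     5     6     7     8     9    10    11    12    13
          3     1     0     0     1     0     0     1     0     0     1     0     0     1     0
          4     1     0     0     1     1     0     1     1     1     1     1     1     2     1
          5     1     0     0     1     1     1     1     1     2     2     2     2     3     3
          7     1     0     0     1     1     1     1     2     2     2     3     3     4     4

1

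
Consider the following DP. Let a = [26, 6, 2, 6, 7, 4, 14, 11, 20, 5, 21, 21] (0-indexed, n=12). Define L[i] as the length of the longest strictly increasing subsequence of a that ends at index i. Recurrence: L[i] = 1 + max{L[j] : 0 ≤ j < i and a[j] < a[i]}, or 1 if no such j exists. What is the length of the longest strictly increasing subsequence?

   i    0    1    2    3    4    5    6    7    8    9   10   11
a[i]   26    6    2    6    7    4   14   11   20    5   21   21
L[i]    1    1    1    2    3    2    4    4    5    3    6    6

6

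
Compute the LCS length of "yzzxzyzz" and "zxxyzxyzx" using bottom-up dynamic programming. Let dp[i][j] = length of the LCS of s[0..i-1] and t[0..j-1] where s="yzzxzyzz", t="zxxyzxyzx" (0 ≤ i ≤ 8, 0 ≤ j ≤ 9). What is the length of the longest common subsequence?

   ''  z  x  x  y  z  x  y  z  x
''  0  0  0  0  0  0  0  0  0  0
 y  0  0  0  0  1  1  1  1  1  1
 z  0  1  1  1  1  2  2  2  2  2
 z  0  1  1  1  1  2  2  2  3  3
 x  0  1  2  2  2  2  3  3  3  4
 z  0  1  2  2  2  3  3  3  4  4
 y  0  1  2  2  3  3  3  4  4  4
 z  0  1  2  2  3  4  4  4  5  5
 z  0  1  2  2  3  4  4  4  5  5

5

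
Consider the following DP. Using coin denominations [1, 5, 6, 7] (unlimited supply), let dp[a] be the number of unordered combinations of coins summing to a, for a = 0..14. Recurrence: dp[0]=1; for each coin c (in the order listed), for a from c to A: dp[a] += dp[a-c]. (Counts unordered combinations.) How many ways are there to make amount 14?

after  coin     0     1     2     3     4     5     6     7     8     9    10    11    12    13    14
          1     1     1     1     1     1     1     1     1     1     1     1     1     1     1     1
          5     1     1     1     1     1     2     2     2     2     2     3     3     3     3     3
          6     1     1     1     1     1     2     3     3     3     3     4     5     6     6     6
          7     1     1     1     1     1     2     3     4     4     4     5     6     8     9    10

10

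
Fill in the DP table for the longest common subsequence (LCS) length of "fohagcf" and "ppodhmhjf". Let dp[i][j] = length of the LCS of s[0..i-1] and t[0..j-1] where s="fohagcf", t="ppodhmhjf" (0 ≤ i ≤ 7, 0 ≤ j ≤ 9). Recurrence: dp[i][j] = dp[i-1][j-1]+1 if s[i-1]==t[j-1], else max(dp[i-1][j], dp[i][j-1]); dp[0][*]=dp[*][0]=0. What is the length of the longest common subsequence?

3

   ''  p  p  o  d  h  m  h  j  f
''  0  0  0  0  0  0  0  0  0  0
 f  0  0  0  0  0  0  0  0  0  1
 o  0  0  0  1  1  1  1  1  1  1
 h  0  0  0  1  1  2  2  2  2  2
 a  0  0  0  1  1  2  2  2  2  2
 g  0  0  0  1  1  2  2  2  2  2
 c  0  0  0  1  1  2  2  2  2  2
 f  0  0  0  1  1  2  2  2  2  3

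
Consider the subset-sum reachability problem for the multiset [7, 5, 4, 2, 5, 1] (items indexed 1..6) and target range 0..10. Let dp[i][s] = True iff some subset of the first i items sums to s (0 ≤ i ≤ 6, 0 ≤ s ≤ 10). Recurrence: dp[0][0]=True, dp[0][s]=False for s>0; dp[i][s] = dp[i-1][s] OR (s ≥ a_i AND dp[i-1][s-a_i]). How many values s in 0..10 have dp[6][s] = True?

i\s   0   1   2   3   4   5   6   7   8   9  10
  0   T   F   F   F   F   F   F   F   F   F   F
  1   T   F   F   F   F   F   F   T   F   F   F
  2   T   F   F   F   F   T   F   T   F   F   F
  3   T   F   F   F   T   T   F   T   F   T   F
  4   T   F   T   F   T   T   T   T   F   T   F
  5   T   F   T   F   T   T   T   T   F   T   T
  6   T   T   T   T   T   T   T   T   T   T   T

11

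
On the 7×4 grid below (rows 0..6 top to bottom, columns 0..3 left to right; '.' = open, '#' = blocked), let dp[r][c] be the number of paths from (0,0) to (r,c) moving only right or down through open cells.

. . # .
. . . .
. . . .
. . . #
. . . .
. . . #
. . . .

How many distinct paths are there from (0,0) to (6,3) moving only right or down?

r\c   0   1   2   3
  0   1   1   0   0
  1   1   2   2   2
  2   1   3   5   7
  3   1   4   9   0
  4   1   5  14  14
  5   1   6  20   0
  6   1   7  27  27

27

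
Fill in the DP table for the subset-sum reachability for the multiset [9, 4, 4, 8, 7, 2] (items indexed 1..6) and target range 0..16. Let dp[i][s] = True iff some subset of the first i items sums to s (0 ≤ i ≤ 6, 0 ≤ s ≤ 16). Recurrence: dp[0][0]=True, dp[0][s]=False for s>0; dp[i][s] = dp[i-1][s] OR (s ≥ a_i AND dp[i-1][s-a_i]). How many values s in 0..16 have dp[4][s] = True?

i\s   0   1   2   3   4   5   6   7   8   9  10  11  12  13  14  15  16
  0   T   F   F   F   F   F   F   F   F   F   F   F   F   F   F   F   F
  1   T   F   F   F   F   F   F   F   F   T   F   F   F   F   F   F   F
  2   T   F   F   F   T   F   F   F   F   T   F   F   F   T   F   F   F
  3   T   F   F   F   T   F   F   F   T   T   F   F   F   T   F   F   F
  4   T   F   F   F   T   F   F   F   T   T   F   F   T   T   F   F   T
  5   T   F   F   F   T   F   F   T   T   T   F   T   T   T   F   T   T
  6   T   F   T   F   T   F   T   T   T   T   T   T   T   T   T   T   T

7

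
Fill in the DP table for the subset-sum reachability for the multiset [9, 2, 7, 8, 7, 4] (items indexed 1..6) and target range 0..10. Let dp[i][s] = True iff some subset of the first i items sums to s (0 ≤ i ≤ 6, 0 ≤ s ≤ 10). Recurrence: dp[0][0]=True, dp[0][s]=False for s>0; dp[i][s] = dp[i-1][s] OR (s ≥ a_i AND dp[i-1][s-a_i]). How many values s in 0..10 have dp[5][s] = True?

6

i\s   0   1   2   3   4   5   6   7   8   9  10
  0   T   F   F   F   F   F   F   F   F   F   F
  1   T   F   F   F   F   F   F   F   F   T   F
  2   T   F   T   F   F   F   F   F   F   T   F
  3   T   F   T   F   F   F   F   T   F   T   F
  4   T   F   T   F   F   F   F   T   T   T   T
  5   T   F   T   F   F   F   F   T   T   T   T
  6   T   F   T   F   T   F   T   T   T   T   T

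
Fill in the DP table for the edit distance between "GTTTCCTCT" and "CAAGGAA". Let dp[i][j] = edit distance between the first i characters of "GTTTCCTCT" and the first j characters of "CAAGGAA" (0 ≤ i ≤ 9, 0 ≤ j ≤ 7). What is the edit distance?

9

   ''  C  A  A  G  G  A  A
''  0  1  2  3  4  5  6  7
 G  1  1  2  3  3  4  5  6
 T  2  2  2  3  4  4  5  6
 T  3  3  3  3  4  5  5  6
 T  4  4  4  4  4  5  6  6
 C  5  4  5  5  5  5  6  7
 C  6  5  5  6  6  6  6  7
 T  7  6  6  6  7  7  7  7
 C  8  7  7  7  7  8  8  8
 T  9  8  8  8  8  8  9  9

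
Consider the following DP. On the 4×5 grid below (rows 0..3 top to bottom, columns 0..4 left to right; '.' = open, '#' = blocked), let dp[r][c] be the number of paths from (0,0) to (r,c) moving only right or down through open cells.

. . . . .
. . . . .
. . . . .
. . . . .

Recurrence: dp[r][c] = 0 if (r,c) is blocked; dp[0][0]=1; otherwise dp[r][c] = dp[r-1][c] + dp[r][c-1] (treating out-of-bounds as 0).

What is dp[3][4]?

r\c   0   1   2   3   4
  0   1   1   1   1   1
  1   1   2   3   4   5
  2   1   3   6  10  15
  3   1   4  10  20  35

35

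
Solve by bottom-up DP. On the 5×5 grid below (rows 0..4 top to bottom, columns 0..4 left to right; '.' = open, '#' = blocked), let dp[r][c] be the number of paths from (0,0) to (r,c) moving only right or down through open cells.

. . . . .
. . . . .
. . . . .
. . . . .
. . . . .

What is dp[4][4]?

70

r\c   0   1   2   3   4
  0   1   1   1   1   1
  1   1   2   3   4   5
  2   1   3   6  10  15
  3   1   4  10  20  35
  4   1   5  15  35  70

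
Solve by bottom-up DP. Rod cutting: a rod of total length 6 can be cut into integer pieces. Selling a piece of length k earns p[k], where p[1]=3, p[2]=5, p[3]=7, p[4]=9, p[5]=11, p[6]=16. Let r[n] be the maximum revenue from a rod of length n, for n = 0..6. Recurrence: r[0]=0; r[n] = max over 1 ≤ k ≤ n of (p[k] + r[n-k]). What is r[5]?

   n    0    1    2    3    4    5    6
r[n]    0    3    6    9   12   15   18

15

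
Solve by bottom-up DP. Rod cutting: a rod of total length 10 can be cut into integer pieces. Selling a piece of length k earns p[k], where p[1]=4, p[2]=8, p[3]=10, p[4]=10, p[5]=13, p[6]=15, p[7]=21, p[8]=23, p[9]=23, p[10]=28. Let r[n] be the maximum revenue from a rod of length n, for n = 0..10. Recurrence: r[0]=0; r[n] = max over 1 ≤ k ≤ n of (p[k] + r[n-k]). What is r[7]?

28

   n    0    1    2    3    4    5    6    7    8    9   10
r[n]    0    4    8   12   16   20   24   28   32   36   40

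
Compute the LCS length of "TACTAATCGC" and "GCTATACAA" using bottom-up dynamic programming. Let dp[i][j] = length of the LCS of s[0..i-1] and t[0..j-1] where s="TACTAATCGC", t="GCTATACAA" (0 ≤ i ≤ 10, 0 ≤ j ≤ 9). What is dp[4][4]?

   ''  G  C  T  A  T  A  C  A  A
''  0  0  0  0  0  0  0  0  0  0
 T  0  0  0  1  1  1  1  1  1  1
 A  0  0  0  1  2  2  2  2  2  2
 C  0  0  1  1  2  2  2  3  3  3
 T  0  0  1  2  2  3  3  3  3  3
 A  0  0  1  2  3  3  4  4  4  4
 A  0  0  1  2  3  3  4  4  5  5
 T  0  0  1  2  3  4  4  4  5  5
 C  0  0  1  2  3  4  4  5  5  5
 G  0  1  1  2  3  4  4  5  5  5
 C  0  1  2  2  3  4  4  5  5  5

2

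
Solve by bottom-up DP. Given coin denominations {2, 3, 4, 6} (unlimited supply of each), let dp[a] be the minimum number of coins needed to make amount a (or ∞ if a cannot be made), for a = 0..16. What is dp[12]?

2

 a  0  1  2  3  4  5  6  7  8  9 10 11 12 13 14 15 16
dp  0  -  1  1  1  2  1  2  2  2  2  3  2  3  3  3  3
(- denotes ∞ / unreachable)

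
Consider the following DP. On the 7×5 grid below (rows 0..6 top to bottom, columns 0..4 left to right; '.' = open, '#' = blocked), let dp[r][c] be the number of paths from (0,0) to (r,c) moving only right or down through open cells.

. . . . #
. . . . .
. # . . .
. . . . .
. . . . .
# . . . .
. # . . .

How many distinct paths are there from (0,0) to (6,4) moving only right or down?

97

r\c   0   1   2   3   4
  0   1   1   1   1   0
  1   1   2   3   4   4
  2   1   0   3   7  11
  3   1   1   4  11  22
  4   1   2   6  17  39
  5   0   2   8  25  64
  6   0   0   8  33  97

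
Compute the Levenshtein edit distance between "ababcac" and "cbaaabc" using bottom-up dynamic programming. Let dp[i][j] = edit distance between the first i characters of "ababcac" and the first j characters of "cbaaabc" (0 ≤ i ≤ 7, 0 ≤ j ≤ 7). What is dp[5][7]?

3

   ''  c  b  a  a  a  b  c
''  0  1  2  3  4  5  6  7
 a  1  1  2  2  3  4  5  6
 b  2  2  1  2  3  4  4  5
 a  3  3  2  1  2  3  4  5
 b  4  4  3  2  2  3  3  4
 c  5  4  4  3  3  3  4  3
 a  6  5  5  4  3  3  4  4
 c  7  6  6  5  4  4  4  4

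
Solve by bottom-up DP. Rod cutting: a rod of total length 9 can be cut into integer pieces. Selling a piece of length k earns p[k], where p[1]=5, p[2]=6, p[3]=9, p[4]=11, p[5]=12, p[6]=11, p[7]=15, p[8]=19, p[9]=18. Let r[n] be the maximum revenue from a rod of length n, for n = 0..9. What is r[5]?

25

   n    0    1    2    3    4    5    6    7    8    9
r[n]    0    5   10   15   20   25   30   35   40   45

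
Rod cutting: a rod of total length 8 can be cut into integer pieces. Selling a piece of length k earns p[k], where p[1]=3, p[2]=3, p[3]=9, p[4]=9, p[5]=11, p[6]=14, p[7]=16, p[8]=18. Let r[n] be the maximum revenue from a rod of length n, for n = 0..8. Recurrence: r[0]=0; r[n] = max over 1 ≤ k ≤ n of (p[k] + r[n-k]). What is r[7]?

   n    0    1    2    3    4    5    6    7    8
r[n]    0    3    6    9   12   15   18   21   24

21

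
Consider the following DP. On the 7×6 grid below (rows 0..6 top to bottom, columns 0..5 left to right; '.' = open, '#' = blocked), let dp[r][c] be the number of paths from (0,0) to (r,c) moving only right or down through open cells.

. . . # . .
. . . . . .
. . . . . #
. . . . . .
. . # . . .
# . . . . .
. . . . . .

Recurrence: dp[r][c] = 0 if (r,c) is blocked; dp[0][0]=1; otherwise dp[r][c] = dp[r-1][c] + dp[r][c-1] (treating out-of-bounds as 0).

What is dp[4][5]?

81

r\c   0   1   2   3   4   5
  0   1   1   1   0   0   0
  1   1   2   3   3   3   3
  2   1   3   6   9  12   0
  3   1   4  10  19  31  31
  4   1   5   0  19  50  81
  5   0   5   5  24  74 155
  6   0   5  10  34 108 263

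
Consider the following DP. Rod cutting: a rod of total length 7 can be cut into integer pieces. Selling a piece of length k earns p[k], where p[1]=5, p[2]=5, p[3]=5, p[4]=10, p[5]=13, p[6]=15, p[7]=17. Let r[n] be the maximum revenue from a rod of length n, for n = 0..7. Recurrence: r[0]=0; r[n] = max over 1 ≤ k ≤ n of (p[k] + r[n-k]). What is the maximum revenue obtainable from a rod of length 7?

   n    0    1    2    3    4    5    6    7
r[n]    0    5   10   15   20   25   30   35

35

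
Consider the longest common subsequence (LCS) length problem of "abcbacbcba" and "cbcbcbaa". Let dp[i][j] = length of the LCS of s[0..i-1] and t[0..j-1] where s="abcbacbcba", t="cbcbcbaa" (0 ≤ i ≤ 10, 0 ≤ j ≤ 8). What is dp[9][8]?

6

   ''  c  b  c  b  c  b  a  a
''  0  0  0  0  0  0  0  0  0
 a  0  0  0  0  0  0  0  1  1
 b  0  0  1  1  1  1  1  1  1
 c  0  1  1  2  2  2  2  2  2
 b  0  1  2  2  3  3  3  3  3
 a  0  1  2  2  3  3  3  4  4
 c  0  1  2  3  3  4  4  4  4
 b  0  1  2  3  4  4  5  5  5
 c  0  1  2  3  4  5  5  5  5
 b  0  1  2  3  4  5  6  6  6
 a  0  1  2  3  4  5  6  7  7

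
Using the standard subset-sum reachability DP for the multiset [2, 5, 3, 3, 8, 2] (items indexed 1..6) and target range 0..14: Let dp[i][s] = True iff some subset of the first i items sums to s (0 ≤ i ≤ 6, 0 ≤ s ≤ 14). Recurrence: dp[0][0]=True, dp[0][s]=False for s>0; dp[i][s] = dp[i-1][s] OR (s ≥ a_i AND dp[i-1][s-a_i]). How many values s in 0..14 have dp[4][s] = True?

i\s   0   1   2   3   4   5   6   7   8   9  10  11  12  13  14
  0   T   F   F   F   F   F   F   F   F   F   F   F   F   F   F
  1   T   F   T   F   F   F   F   F   F   F   F   F   F   F   F
  2   T   F   T   F   F   T   F   T   F   F   F   F   F   F   F
  3   T   F   T   T   F   T   F   T   T   F   T   F   F   F   F
  4   T   F   T   T   F   T   T   T   T   F   T   T   F   T   F
  5   T   F   T   T   F   T   T   T   T   F   T   T   F   T   T
  6   T   F   T   T   T   T   T   T   T   T   T   T   T   T   T

10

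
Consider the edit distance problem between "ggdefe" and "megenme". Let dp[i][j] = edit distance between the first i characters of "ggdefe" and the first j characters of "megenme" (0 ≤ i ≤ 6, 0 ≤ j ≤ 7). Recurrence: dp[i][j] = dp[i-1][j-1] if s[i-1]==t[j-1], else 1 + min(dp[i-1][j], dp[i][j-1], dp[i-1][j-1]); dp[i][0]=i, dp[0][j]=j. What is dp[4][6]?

5

   ''  m  e  g  e  n  m  e
''  0  1  2  3  4  5  6  7
 g  1  1  2  2  3  4  5  6
 g  2  2  2  2  3  4  5  6
 d  3  3  3  3  3  4  5  6
 e  4  4  3  4  3  4  5  5
 f  5  5  4  4  4  4  5  6
 e  6  6  5  5  4  5  5  5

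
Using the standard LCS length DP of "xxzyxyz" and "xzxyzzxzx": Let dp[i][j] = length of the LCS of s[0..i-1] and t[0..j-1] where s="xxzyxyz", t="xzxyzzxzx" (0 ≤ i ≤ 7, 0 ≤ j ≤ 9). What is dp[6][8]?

4

   ''  x  z  x  y  z  z  x  z  x
''  0  0  0  0  0  0  0  0  0  0
 x  0  1  1  1  1  1  1  1  1  1
 x  0  1  1  2  2  2  2  2  2  2
 z  0  1  2  2  2  3  3  3  3  3
 y  0  1  2  2  3  3  3  3  3  3
 x  0  1  2  3  3  3  3  4  4  4
 y  0  1  2  3  4  4  4  4  4  4
 z  0  1  2  3  4  5  5  5  5  5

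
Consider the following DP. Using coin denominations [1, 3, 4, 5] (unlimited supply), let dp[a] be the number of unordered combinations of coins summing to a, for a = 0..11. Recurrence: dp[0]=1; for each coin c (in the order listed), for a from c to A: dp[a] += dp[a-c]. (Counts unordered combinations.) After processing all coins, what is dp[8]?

after  coin     0     1     2     3     4     5     6     7     8     9    10    11
          1     1     1     1     1     1     1     1     1     1     1     1     1
          3     1     1     1     2     2     2     3     3     3     4     4     4
          4     1     1     1     2     3     3     4     5     6     7     8     9
          5     1     1     1     2     3     4     5     6     8    10    12    14

8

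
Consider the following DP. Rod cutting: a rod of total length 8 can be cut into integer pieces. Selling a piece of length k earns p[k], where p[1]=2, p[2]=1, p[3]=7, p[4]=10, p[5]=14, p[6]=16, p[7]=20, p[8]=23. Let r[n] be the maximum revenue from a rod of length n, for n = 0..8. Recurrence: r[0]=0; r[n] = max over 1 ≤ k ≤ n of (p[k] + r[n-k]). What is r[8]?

   n    0    1    2    3    4    5    6    7    8
r[n]    0    2    4    7   10   14   16   20   23

23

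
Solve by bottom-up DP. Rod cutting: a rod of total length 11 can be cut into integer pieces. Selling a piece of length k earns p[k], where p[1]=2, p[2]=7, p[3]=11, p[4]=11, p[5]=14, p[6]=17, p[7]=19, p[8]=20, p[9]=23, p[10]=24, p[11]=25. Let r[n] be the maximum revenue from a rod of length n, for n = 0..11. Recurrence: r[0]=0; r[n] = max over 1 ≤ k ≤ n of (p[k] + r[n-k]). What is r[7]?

   n    0    1    2    3    4    5    6    7    8    9   10   11
r[n]    0    2    7   11   14   18   22   25   29   33   36   40

25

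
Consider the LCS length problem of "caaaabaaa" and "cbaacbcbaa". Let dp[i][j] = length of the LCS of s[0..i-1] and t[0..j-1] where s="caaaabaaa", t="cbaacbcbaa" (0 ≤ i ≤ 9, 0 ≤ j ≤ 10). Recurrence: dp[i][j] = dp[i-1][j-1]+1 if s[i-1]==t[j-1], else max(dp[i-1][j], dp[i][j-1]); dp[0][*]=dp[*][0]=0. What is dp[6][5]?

   ''  c  b  a  a  c  b  c  b  a  a
''  0  0  0  0  0  0  0  0  0  0  0
 c  0  1  1  1  1  1  1  1  1  1  1
 a  0  1  1  2  2  2  2  2  2  2  2
 a  0  1  1  2  3  3  3  3  3  3  3
 a  0  1  1  2  3  3  3  3  3  4  4
 a  0  1  1  2  3  3  3  3  3  4  5
 b  0  1  2  2  3  3  4  4  4  4  5
 a  0  1  2  3  3  3  4  4  4  5  5
 a  0  1  2  3  4  4  4  4  4  5  6
 a  0  1  2  3  4  4  4  4  4  5  6

3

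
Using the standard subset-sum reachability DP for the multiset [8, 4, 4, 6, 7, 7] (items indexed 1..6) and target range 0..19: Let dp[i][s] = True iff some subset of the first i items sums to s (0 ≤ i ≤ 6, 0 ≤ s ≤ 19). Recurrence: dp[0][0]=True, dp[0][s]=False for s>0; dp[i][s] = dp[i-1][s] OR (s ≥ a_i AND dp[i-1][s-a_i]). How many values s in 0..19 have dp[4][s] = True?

9

i\s   0   1   2   3   4   5   6   7   8   9  10  11  12  13  14  15  16  17  18  19
  0   T   F   F   F   F   F   F   F   F   F   F   F   F   F   F   F   F   F   F   F
  1   T   F   F   F   F   F   F   F   T   F   F   F   F   F   F   F   F   F   F   F
  2   T   F   F   F   T   F   F   F   T   F   F   F   T   F   F   F   F   F   F   F
  3   T   F   F   F   T   F   F   F   T   F   F   F   T   F   F   F   T   F   F   F
  4   T   F   F   F   T   F   T   F   T   F   T   F   T   F   T   F   T   F   T   F
  5   T   F   F   F   T   F   T   T   T   F   T   T   T   T   T   T   T   T   T   T
  6   T   F   F   F   T   F   T   T   T   F   T   T   T   T   T   T   T   T   T   T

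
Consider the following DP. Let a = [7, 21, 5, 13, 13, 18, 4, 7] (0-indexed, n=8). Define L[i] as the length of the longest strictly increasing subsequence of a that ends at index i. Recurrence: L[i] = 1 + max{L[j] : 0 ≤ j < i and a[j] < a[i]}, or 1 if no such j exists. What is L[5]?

3

   i    0    1    2    3    4    5    6    7
a[i]    7   21    5   13   13   18    4    7
L[i]    1    2    1    2    2    3    1    2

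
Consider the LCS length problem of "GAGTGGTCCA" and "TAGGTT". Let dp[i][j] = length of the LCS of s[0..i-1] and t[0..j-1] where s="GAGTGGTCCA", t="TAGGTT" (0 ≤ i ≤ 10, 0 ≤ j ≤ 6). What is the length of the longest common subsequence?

4

   ''  T  A  G  G  T  T
''  0  0  0  0  0  0  0
 G  0  0  0  1  1  1  1
 A  0  0  1  1  1  1  1
 G  0  0  1  2  2  2  2
 T  0  1  1  2  2  3  3
 G  0  1  1  2  3  3  3
 G  0  1  1  2  3  3  3
 T  0  1  1  2  3  4  4
 C  0  1  1  2  3  4  4
 C  0  1  1  2  3  4  4
 A  0  1  2  2  3  4  4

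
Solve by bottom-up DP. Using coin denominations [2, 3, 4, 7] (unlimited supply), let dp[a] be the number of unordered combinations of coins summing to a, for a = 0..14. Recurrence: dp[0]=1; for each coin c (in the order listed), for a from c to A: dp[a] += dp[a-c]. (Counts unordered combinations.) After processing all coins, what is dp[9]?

after  coin     0     1     2     3     4     5     6     7     8     9    10    11    12    13    14
          2     1     0     1     0     1     0     1     0     1     0     1     0     1     0     1
          3     1     0     1     1     1     1     2     1     2     2     2     2     3     2     3
          4     1     0     1     1     2     1     3     2     4     3     5     4     7     5     8
          7     1     0     1     1     2     1     3     3     4     4     6     6     8     8    11

4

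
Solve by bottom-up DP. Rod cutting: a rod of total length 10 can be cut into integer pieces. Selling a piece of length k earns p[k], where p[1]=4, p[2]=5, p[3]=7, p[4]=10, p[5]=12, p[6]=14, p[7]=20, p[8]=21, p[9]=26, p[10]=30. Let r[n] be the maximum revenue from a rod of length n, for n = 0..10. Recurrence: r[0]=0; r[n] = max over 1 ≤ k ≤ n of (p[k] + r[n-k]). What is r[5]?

   n    0    1    2    3    4    5    6    7    8    9   10
r[n]    0    4    8   12   16   20   24   28   32   36   40

20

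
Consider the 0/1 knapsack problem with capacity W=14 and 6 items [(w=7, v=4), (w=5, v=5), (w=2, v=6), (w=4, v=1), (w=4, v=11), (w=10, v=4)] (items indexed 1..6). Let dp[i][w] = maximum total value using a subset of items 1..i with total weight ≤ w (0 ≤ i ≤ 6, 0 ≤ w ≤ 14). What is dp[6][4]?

11

i\w   0   1   2   3   4   5   6   7   8   9  10  11  12  13  14
  0   0   0   0   0   0   0   0   0   0   0   0   0   0   0   0
  1   0   0   0   0   0   0   0   4   4   4   4   4   4   4   4
  2   0   0   0   0   0   5   5   5   5   5   5   5   9   9   9
  3   0   0   6   6   6   6   6  11  11  11  11  11  11  11  15
  4   0   0   6   6   6   6   7  11  11  11  11  12  12  12  15
  5   0   0   6   6  11  11  17  17  17  17  18  22  22  22  22
  6   0   0   6   6  11  11  17  17  17  17  18  22  22  22  22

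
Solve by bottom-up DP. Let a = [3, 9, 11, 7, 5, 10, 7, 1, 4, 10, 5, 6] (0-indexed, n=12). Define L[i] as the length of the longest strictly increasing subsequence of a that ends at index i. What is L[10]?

3

   i    0    1    2    3    4    5    6    7    8    9   10   11
a[i]    3    9   11    7    5   10    7    1    4   10    5    6
L[i]    1    2    3    2    2    3    3    1    2    4    3    4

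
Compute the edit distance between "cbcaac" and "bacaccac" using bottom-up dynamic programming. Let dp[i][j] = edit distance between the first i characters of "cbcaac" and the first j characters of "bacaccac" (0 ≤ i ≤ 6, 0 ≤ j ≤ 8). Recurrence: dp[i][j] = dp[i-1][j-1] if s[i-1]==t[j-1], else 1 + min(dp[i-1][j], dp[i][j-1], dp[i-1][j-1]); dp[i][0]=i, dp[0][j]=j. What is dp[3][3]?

2

   ''  b  a  c  a  c  c  a  c
''  0  1  2  3  4  5  6  7  8
 c  1  1  2  2  3  4  5  6  7
 b  2  1  2  3  3  4  5  6  7
 c  3  2  2  2  3  3  4  5  6
 a  4  3  2  3  2  3  4  4  5
 a  5  4  3  3  3  3  4  4  5
 c  6  5  4  3  4  3  3  4  4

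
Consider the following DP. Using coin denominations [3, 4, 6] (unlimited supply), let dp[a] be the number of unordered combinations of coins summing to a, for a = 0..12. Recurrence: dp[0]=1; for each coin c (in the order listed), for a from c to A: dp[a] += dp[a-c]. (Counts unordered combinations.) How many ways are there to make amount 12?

4

after  coin     0     1     2     3     4     5     6     7     8     9    10    11    12
          3     1     0     0     1     0     0     1     0     0     1     0     0     1
          4     1     0     0     1     1     0     1     1     1     1     1     1     2
          6     1     0     0     1     1     0     2     1     1     2     2     1     4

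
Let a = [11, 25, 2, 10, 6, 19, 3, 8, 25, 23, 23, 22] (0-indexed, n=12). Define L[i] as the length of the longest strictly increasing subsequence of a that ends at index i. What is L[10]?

4

   i    0    1    2    3    4    5    6    7    8    9   10   11
a[i]   11   25    2   10    6   19    3    8   25   23   23   22
L[i]    1    2    1    2    2    3    2    3    4    4    4    4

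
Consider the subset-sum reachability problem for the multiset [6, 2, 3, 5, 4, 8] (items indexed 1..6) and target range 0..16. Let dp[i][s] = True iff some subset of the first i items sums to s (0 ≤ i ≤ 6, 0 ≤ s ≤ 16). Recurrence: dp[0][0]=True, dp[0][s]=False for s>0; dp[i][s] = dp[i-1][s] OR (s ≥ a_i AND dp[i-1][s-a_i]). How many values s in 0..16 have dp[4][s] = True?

13

i\s   0   1   2   3   4   5   6   7   8   9  10  11  12  13  14  15  16
  0   T   F   F   F   F   F   F   F   F   F   F   F   F   F   F   F   F
  1   T   F   F   F   F   F   T   F   F   F   F   F   F   F   F   F   F
  2   T   F   T   F   F   F   T   F   T   F   F   F   F   F   F   F   F
  3   T   F   T   T   F   T   T   F   T   T   F   T   F   F   F   F   F
  4   T   F   T   T   F   T   T   T   T   T   T   T   F   T   T   F   T
  5   T   F   T   T   T   T   T   T   T   T   T   T   T   T   T   T   T
  6   T   F   T   T   T   T   T   T   T   T   T   T   T   T   T   T   T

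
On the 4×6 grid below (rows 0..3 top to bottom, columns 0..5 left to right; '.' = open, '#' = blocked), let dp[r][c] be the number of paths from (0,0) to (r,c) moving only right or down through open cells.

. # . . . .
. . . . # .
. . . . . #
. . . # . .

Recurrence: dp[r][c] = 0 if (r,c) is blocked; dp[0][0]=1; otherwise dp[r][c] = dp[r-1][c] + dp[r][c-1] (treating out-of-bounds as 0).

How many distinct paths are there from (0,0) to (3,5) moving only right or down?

r\c   0   1   2   3   4   5
  0   1   0   0   0   0   0
  1   1   1   1   1   0   0
  2   1   2   3   4   4   0
  3   1   3   6   0   4   4

4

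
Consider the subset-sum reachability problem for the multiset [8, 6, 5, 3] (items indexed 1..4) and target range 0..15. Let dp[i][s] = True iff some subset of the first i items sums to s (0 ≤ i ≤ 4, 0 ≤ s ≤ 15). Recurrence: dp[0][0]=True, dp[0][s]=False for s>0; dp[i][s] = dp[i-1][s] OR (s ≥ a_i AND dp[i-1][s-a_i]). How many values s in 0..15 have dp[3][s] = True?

7

i\s   0   1   2   3   4   5   6   7   8   9  10  11  12  13  14  15
  0   T   F   F   F   F   F   F   F   F   F   F   F   F   F   F   F
  1   T   F   F   F   F   F   F   F   T   F   F   F   F   F   F   F
  2   T   F   F   F   F   F   T   F   T   F   F   F   F   F   T   F
  3   T   F   F   F   F   T   T   F   T   F   F   T   F   T   T   F
  4   T   F   F   T   F   T   T   F   T   T   F   T   F   T   T   F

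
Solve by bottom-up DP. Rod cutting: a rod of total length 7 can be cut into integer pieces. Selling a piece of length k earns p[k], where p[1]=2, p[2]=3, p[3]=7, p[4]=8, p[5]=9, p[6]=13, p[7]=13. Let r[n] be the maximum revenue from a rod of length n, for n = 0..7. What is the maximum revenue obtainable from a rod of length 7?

16

   n    0    1    2    3    4    5    6    7
r[n]    0    2    4    7    9   11   14   16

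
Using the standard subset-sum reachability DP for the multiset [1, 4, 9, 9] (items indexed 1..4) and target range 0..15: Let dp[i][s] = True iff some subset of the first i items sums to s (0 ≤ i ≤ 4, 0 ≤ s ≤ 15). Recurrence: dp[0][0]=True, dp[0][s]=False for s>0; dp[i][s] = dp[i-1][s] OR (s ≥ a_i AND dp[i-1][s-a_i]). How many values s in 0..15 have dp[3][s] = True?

i\s   0   1   2   3   4   5   6   7   8   9  10  11  12  13  14  15
  0   T   F   F   F   F   F   F   F   F   F   F   F   F   F   F   F
  1   T   T   F   F   F   F   F   F   F   F   F   F   F   F   F   F
  2   T   T   F   F   T   T   F   F   F   F   F   F   F   F   F   F
  3   T   T   F   F   T   T   F   F   F   T   T   F   F   T   T   F
  4   T   T   F   F   T   T   F   F   F   T   T   F   F   T   T   F

8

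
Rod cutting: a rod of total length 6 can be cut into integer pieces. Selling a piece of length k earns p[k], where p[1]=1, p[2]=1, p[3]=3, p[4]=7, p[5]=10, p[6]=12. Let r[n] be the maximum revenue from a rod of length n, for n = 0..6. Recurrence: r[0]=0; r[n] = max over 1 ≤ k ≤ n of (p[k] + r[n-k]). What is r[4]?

7

   n    0    1    2    3    4    5    6
r[n]    0    1    2    3    7   10   12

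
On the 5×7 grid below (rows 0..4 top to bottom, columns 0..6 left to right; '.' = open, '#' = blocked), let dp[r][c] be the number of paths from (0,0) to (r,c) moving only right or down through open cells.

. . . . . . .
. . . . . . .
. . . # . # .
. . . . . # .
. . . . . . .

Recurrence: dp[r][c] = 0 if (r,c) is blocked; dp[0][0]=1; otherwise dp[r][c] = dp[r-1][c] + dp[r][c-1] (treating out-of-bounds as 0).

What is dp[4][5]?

r\c   0   1   2   3   4   5   6
  0   1   1   1   1   1   1   1
  1   1   2   3   4   5   6   7
  2   1   3   6   0   5   0   7
  3   1   4  10  10  15   0   7
  4   1   5  15  25  40  40  47

40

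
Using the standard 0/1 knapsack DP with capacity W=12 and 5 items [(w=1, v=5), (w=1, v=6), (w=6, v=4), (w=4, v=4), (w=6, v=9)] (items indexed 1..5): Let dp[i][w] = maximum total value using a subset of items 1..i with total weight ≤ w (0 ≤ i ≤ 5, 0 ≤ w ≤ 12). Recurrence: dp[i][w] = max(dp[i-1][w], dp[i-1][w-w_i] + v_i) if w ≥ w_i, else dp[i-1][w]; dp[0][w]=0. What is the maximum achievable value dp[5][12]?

24

i\w   0   1   2   3   4   5   6   7   8   9  10  11  12
  0   0   0   0   0   0   0   0   0   0   0   0   0   0
  1   0   5   5   5   5   5   5   5   5   5   5   5   5
  2   0   6  11  11  11  11  11  11  11  11  11  11  11
  3   0   6  11  11  11  11  11  11  15  15  15  15  15
  4   0   6  11  11  11  11  15  15  15  15  15  15  19
  5   0   6  11  11  11  11  15  15  20  20  20  20  24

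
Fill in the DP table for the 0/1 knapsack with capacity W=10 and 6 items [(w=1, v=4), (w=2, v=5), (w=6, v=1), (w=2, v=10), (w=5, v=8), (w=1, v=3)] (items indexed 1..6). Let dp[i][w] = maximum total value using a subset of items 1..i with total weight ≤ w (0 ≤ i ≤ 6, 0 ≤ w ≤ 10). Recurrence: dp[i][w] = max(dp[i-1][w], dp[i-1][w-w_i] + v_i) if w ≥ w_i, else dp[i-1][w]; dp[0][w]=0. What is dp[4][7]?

19

i\w   0   1   2   3   4   5   6   7   8   9  10
  0   0   0   0   0   0   0   0   0   0   0   0
  1   0   4   4   4   4   4   4   4   4   4   4
  2   0   4   5   9   9   9   9   9   9   9   9
  3   0   4   5   9   9   9   9   9   9  10  10
  4   0   4  10  14  15  19  19  19  19  19  19
  5   0   4  10  14  15  19  19  19  22  23  27
  6   0   4  10  14  17  19  22  22  22  25  27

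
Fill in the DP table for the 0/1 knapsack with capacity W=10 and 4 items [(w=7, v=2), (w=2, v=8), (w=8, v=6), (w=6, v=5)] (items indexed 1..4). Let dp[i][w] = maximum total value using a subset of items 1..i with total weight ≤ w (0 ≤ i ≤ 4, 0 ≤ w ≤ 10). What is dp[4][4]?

i\w   0   1   2   3   4   5   6   7   8   9  10
  0   0   0   0   0   0   0   0   0   0   0   0
  1   0   0   0   0   0   0   0   2   2   2   2
  2   0   0   8   8   8   8   8   8   8  10  10
  3   0   0   8   8   8   8   8   8   8  10  14
  4   0   0   8   8   8   8   8   8  13  13  14

8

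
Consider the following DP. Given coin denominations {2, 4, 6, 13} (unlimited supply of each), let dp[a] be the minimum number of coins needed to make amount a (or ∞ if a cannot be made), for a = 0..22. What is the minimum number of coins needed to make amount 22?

4

 a  0  1  2  3  4  5  6  7  8  9 10 11 12 13 14 15 16 17 18 19 20 21 22
dp  0  -  1  -  1  -  1  -  2  -  2  -  2  1  3  2  3  2  3  2  4  3  4
(- denotes ∞ / unreachable)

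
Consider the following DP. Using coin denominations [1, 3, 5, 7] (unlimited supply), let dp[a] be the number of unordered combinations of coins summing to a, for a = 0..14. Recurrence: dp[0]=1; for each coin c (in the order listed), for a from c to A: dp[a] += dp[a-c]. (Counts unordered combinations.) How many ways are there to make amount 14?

after  coin     0     1     2     3     4     5     6     7     8     9    10    11    12    13    14
          1     1     1     1     1     1     1     1     1     1     1     1     1     1     1     1
          3     1     1     1     2     2     2     3     3     3     4     4     4     5     5     5
          5     1     1     1     2     2     3     4     4     5     6     7     8     9    10    11
          7     1     1     1     2     2     3     4     5     6     7     9    10    12    14    16

16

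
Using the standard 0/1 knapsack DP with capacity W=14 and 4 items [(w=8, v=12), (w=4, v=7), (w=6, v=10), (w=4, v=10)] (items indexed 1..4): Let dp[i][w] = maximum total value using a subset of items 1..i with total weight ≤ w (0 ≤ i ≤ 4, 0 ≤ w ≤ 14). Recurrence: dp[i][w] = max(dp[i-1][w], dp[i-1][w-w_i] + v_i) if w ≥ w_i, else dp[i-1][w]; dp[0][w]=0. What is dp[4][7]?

i\w   0   1   2   3   4   5   6   7   8   9  10  11  12  13  14
  0   0   0   0   0   0   0   0   0   0   0   0   0   0   0   0
  1   0   0   0   0   0   0   0   0  12  12  12  12  12  12  12
  2   0   0   0   0   7   7   7   7  12  12  12  12  19  19  19
  3   0   0   0   0   7   7  10  10  12  12  17  17  19  19  22
  4   0   0   0   0  10  10  10  10  17  17  20  20  22  22  27

10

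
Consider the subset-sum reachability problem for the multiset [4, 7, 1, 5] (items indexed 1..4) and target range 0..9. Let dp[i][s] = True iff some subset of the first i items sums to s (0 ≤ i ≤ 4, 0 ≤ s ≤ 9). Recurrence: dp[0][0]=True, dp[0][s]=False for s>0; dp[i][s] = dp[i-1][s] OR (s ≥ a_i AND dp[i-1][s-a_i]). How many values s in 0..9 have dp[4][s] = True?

i\s   0   1   2   3   4   5   6   7   8   9
  0   T   F   F   F   F   F   F   F   F   F
  1   T   F   F   F   T   F   F   F   F   F
  2   T   F   F   F   T   F   F   T   F   F
  3   T   T   F   F   T   T   F   T   T   F
  4   T   T   F   F   T   T   T   T   T   T

8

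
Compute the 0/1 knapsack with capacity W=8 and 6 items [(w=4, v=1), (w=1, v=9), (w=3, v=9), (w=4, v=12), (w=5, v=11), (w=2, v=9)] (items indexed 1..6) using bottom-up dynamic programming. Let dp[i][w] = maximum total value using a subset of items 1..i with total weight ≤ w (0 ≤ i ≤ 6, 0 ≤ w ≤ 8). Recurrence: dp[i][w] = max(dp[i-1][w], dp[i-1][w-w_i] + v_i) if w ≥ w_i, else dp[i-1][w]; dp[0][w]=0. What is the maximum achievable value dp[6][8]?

i\w   0   1   2   3   4   5   6   7   8
  0   0   0   0   0   0   0   0   0   0
  1   0   0   0   0   1   1   1   1   1
  2   0   9   9   9   9  10  10  10  10
  3   0   9   9   9  18  18  18  18  19
  4   0   9   9   9  18  21  21  21  30
  5   0   9   9   9  18  21  21  21  30
  6   0   9   9  18  18  21  27  30  30

30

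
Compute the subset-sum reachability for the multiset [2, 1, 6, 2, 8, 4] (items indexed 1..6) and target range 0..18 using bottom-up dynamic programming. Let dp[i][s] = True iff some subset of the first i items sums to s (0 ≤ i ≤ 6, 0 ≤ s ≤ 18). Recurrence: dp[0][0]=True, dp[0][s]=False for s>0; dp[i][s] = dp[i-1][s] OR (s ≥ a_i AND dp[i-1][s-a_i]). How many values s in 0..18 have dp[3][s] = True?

i\s   0   1   2   3   4   5   6   7   8   9  10  11  12  13  14  15  16  17  18
  0   T   F   F   F   F   F   F   F   F   F   F   F   F   F   F   F   F   F   F
  1   T   F   T   F   F   F   F   F   F   F   F   F   F   F   F   F   F   F   F
  2   T   T   T   T   F   F   F   F   F   F   F   F   F   F   F   F   F   F   F
  3   T   T   T   T   F   F   T   T   T   T   F   F   F   F   F   F   F   F   F
  4   T   T   T   T   T   T   T   T   T   T   T   T   F   F   F   F   F   F   F
  5   T   T   T   T   T   T   T   T   T   T   T   T   T   T   T   T   T   T   T
  6   T   T   T   T   T   T   T   T   T   T   T   T   T   T   T   T   T   T   T

8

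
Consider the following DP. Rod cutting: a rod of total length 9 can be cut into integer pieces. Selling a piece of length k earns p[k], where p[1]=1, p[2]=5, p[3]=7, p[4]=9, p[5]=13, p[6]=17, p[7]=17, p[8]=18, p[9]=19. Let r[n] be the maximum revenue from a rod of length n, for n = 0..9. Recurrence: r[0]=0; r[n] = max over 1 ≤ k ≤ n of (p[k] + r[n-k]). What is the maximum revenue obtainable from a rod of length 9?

24

   n    0    1    2    3    4    5    6    7    8    9
r[n]    0    1    5    7   10   13   17   18   22   24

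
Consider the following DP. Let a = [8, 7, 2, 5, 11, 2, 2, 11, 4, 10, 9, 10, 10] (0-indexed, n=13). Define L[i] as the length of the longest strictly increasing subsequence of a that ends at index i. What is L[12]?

   i    0    1    2    3    4    5    6    7    8    9   10   11   12
a[i]    8    7    2    5   11    2    2   11    4   10    9   10   10
L[i]    1    1    1    2    3    1    1    3    2    3    3    4    4

4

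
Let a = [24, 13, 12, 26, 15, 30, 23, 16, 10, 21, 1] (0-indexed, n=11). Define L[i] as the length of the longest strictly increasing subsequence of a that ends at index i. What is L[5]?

3

   i    0    1    2    3    4    5    6    7    8    9   10
a[i]   24   13   12   26   15   30   23   16   10   21    1
L[i]    1    1    1    2    2    3    3    3    1    4    1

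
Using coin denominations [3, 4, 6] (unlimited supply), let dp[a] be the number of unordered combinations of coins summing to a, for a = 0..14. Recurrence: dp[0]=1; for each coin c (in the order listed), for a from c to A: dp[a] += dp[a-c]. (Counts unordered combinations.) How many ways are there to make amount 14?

2

after  coin     0     1     2     3     4     5     6     7     8     9    10    11    12    13    14
          3     1     0     0     1     0     0     1     0     0     1     0     0     1     0     0
          4     1     0     0     1     1     0     1     1     1     1     1     1     2     1     1
          6     1     0     0     1     1     0     2     1     1     2     2     1     4     2     2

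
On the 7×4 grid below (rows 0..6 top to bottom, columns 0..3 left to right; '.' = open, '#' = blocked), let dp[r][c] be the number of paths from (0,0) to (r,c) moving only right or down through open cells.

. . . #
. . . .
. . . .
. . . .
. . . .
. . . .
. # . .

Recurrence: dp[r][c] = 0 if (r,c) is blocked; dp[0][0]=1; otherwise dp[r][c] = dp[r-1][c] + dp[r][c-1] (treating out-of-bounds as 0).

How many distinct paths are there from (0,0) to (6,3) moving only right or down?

r\c   0   1   2   3
  0   1   1   1   0
  1   1   2   3   3
  2   1   3   6   9
  3   1   4  10  19
  4   1   5  15  34
  5   1   6  21  55
  6   1   0  21  76

76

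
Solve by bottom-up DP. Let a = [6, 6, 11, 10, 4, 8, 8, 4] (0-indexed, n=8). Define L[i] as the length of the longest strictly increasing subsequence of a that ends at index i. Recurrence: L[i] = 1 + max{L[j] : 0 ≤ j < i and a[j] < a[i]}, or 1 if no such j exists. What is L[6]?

2

   i    0    1    2    3    4    5    6    7
a[i]    6    6   11   10    4    8    8    4
L[i]    1    1    2    2    1    2    2    1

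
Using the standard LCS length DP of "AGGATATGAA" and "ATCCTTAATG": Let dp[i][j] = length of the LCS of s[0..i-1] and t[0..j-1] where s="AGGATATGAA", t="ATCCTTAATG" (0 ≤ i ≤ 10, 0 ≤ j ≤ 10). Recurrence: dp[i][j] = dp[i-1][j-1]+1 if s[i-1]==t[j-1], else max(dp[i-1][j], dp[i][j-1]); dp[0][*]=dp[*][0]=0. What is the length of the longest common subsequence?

   ''  A  T  C  C  T  T  A  A  T  G
''  0  0  0  0  0  0  0  0  0  0  0
 A  0  1  1  1  1  1  1  1  1  1  1
 G  0  1  1  1  1  1  1  1  1  1  2
 G  0  1  1  1  1  1  1  1  1  1  2
 A  0  1  1  1  1  1  1  2  2  2  2
 T  0  1  2  2  2  2  2  2  2  3  3
 A  0  1  2  2  2  2  2  3  3  3  3
 T  0  1  2  2  2  3  3  3  3  4  4
 G  0  1  2  2  2  3  3  3  3  4  5
 A  0  1  2  2  2  3  3  4  4  4  5
 A  0  1  2  2  2  3  3  4  5  5  5

5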